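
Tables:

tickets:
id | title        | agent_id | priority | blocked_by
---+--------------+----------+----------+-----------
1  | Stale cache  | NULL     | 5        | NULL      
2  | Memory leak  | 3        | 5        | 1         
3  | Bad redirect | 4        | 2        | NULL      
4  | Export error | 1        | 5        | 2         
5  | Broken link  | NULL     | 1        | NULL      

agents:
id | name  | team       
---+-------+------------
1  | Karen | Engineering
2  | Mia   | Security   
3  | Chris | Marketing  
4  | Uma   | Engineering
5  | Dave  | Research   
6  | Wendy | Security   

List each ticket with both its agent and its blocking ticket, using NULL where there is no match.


Two LEFT JOINs from the same base table tickets: one to agents via agent_id, one to tickets itself via blocked_by. Both are LEFT so every ticket is preserved.
Match against agents:
  - ticket 1 (Stale cache): agent_id=NULL, no match -> kept with NULL
  - ticket 2 (Memory leak): agent_id=3 -> matches Chris
  - ticket 3 (Bad redirect): agent_id=4 -> matches Uma
  - ticket 4 (Export error): agent_id=1 -> matches Karen
  - ticket 5 (Broken link): agent_id=NULL, no match -> kept with NULL
Match against tickets (self):
  - ticket 1 (Stale cache): blocked_by=NULL -> NULL
  - ticket 2 (Memory leak): blocked_by=1 -> Stale cache
  - ticket 3 (Bad redirect): blocked_by=NULL -> NULL
  - ticket 4 (Export error): blocked_by=2 -> Memory leak
  - ticket 5 (Broken link): blocked_by=NULL -> NULL

SQL:
SELECT a.title, b.name AS agent, c.title AS blocked_by
FROM tickets a
LEFT JOIN agents b ON a.agent_id = b.id
LEFT JOIN tickets c ON a.blocked_by = c.id

Result:
title        | agent | blocked_by 
-------------+-------+------------
Stale cache  | NULL  | NULL       
Memory leak  | Chris | Stale cache
Bad redirect | Uma   | NULL       
Export error | Karen | Memory leak
Broken link  | NULL  | NULL       


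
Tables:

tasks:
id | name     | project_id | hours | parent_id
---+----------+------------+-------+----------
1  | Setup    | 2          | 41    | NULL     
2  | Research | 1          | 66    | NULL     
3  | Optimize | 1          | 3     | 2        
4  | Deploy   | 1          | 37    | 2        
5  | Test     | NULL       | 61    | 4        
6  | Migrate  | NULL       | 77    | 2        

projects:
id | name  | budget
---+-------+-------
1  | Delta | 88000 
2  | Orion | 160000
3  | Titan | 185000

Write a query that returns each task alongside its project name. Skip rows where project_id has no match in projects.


INNER JOIN keeps only tasks rows whose project_id matches an id in projects. Walk through each task:
  - task 1 (Setup): project_id=2 -> matches Orion
  - task 2 (Research): project_id=1 -> matches Delta
  - task 3 (Optimize): project_id=1 -> matches Delta
  - task 4 (Deploy): project_id=1 -> matches Delta
  - task 5 (Test): project_id=NULL, no match -> dropped
  - task 6 (Migrate): project_id=NULL, no match -> dropped
So 2 of 6 rows are dropped.

SQL:
SELECT a.name, b.name AS project
FROM tasks a
INNER JOIN projects b ON a.project_id = b.id

Result:
name     | project
---------+--------
Setup    | Orion  
Research | Delta  
Optimize | Delta  
Deploy   | Delta  


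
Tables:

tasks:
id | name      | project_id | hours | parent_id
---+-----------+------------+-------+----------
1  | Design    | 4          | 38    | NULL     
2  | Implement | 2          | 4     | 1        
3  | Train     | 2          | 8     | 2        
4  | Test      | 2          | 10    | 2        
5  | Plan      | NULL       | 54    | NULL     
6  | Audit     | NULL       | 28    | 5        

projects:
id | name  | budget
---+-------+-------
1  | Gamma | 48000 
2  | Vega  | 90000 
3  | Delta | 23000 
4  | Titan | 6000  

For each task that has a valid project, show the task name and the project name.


INNER JOIN keeps only tasks rows whose project_id matches an id in projects. Walk through each task:
  - task 1 (Design): project_id=4 -> matches Titan
  - task 2 (Implement): project_id=2 -> matches Vega
  - task 3 (Train): project_id=2 -> matches Vega
  - task 4 (Test): project_id=2 -> matches Vega
  - task 5 (Plan): project_id=NULL, no match -> dropped
  - task 6 (Audit): project_id=NULL, no match -> dropped
So 2 of 6 rows are dropped.

SQL:
SELECT a.name, b.name AS project
FROM tasks a
INNER JOIN projects b ON a.project_id = b.id

Result:
name      | project
----------+--------
Design    | Titan  
Implement | Vega   
Train     | Vega   
Test      | Vega   


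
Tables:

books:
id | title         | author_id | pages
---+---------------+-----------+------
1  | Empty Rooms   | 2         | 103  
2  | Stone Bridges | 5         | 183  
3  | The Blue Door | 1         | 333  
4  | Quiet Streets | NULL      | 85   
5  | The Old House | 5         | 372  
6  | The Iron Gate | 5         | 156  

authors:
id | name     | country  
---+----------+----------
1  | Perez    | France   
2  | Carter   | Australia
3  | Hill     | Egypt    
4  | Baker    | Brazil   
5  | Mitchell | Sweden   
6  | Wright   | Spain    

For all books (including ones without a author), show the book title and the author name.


LEFT JOIN keeps every row from books (the left table); where author_id has no match in authors, the author columns become NULL. Walk through each book:
  - book 1 (Empty Rooms): author_id=2 -> matches Carter
  - book 2 (Stone Bridges): author_id=5 -> matches Mitchell
  - book 3 (The Blue Door): author_id=1 -> matches Perez
  - book 4 (Quiet Streets): author_id=NULL, no match -> kept with NULL
  - book 5 (The Old House): author_id=5 -> matches Mitchell
  - book 6 (The Iron Gate): author_id=5 -> matches Mitchell
All 6 rows appear; 1 has NULL author.

SQL:
SELECT a.title, b.name AS author
FROM books a
LEFT JOIN authors b ON a.author_id = b.id

Result:
title         | author  
--------------+---------
Empty Rooms   | Carter  
Stone Bridges | Mitchell
The Blue Door | Perez   
Quiet Streets | NULL    
The Old House | Mitchell
The Iron Gate | Mitchell


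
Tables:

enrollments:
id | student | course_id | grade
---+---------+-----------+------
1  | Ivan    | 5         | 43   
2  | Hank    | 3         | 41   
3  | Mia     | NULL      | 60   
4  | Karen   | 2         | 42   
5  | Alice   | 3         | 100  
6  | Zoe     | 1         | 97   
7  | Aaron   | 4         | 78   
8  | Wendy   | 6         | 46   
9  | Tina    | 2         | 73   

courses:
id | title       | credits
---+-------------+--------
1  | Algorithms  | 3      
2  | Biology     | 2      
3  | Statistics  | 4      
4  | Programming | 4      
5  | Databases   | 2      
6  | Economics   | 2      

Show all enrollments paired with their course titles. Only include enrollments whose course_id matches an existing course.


INNER JOIN keeps only enrollments rows whose course_id matches an id in courses. Walk through each enrollment:
  - enrollment 1 (Ivan): course_id=5 -> matches Databases
  - enrollment 2 (Hank): course_id=3 -> matches Statistics
  - enrollment 3 (Mia): course_id=NULL, no match -> dropped
  - enrollment 4 (Karen): course_id=2 -> matches Biology
  - enrollment 5 (Alice): course_id=3 -> matches Statistics
  - enrollment 6 (Zoe): course_id=1 -> matches Algorithms
  - enrollment 7 (Aaron): course_id=4 -> matches Programming
  - enrollment 8 (Wendy): course_id=6 -> matches Economics
  - enrollment 9 (Tina): course_id=2 -> matches Biology
So 1 of 9 rows is dropped.

SQL:
SELECT a.student, b.title AS course
FROM enrollments a
INNER JOIN courses b ON a.course_id = b.id

Result:
student | course     
--------+------------
Ivan    | Databases  
Hank    | Statistics 
Karen   | Biology    
Alice   | Statistics 
Zoe     | Algorithms 
Aaron   | Programming
Wendy   | Economics  
Tina    | Biology    


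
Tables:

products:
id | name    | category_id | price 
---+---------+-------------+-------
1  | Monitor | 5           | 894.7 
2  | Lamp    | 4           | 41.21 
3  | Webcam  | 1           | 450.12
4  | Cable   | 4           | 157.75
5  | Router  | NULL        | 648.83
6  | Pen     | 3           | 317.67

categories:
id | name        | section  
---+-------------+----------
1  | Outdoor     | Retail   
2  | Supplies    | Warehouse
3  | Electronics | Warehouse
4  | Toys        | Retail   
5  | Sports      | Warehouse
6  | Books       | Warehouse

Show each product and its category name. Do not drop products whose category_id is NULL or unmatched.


LEFT JOIN keeps every row from products (the left table); where category_id has no match in categories, the category columns become NULL. Walk through each product:
  - product 1 (Monitor): category_id=5 -> matches Sports
  - product 2 (Lamp): category_id=4 -> matches Toys
  - product 3 (Webcam): category_id=1 -> matches Outdoor
  - product 4 (Cable): category_id=4 -> matches Toys
  - product 5 (Router): category_id=NULL, no match -> kept with NULL
  - product 6 (Pen): category_id=3 -> matches Electronics
All 6 rows appear; 1 has NULL category.

SQL:
SELECT a.name, b.name AS category
FROM products a
LEFT JOIN categories b ON a.category_id = b.id

Result:
name    | category   
--------+------------
Monitor | Sports     
Lamp    | Toys       
Webcam  | Outdoor    
Cable   | Toys       
Router  | NULL       
Pen     | Electronics


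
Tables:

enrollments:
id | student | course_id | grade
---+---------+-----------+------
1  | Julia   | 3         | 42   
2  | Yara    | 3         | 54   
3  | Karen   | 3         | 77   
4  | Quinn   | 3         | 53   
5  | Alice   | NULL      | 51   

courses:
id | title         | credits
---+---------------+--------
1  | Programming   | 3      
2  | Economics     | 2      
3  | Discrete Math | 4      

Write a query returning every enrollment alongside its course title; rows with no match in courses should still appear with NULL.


LEFT JOIN keeps every row from enrollments (the left table); where course_id has no match in courses, the course columns become NULL. Walk through each enrollment:
  - enrollment 1 (Julia): course_id=3 -> matches Discrete Math
  - enrollment 2 (Yara): course_id=3 -> matches Discrete Math
  - enrollment 3 (Karen): course_id=3 -> matches Discrete Math
  - enrollment 4 (Quinn): course_id=3 -> matches Discrete Math
  - enrollment 5 (Alice): course_id=NULL, no match -> kept with NULL
All 5 rows appear; 1 has NULL course.

SQL:
SELECT a.student, b.title AS course
FROM enrollments a
LEFT JOIN courses b ON a.course_id = b.id

Result:
student | course       
--------+--------------
Julia   | Discrete Math
Yara    | Discrete Math
Karen   | Discrete Math
Quinn   | Discrete Math
Alice   | NULL         


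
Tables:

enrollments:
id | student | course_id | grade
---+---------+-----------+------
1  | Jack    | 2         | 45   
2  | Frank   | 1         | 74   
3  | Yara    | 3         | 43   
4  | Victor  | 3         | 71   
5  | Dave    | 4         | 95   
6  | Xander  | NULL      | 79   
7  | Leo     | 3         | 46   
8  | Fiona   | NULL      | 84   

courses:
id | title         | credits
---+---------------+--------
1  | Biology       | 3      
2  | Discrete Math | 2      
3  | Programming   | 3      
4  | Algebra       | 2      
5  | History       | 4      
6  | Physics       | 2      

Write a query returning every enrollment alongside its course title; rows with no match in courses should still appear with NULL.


LEFT JOIN keeps every row from enrollments (the left table); where course_id has no match in courses, the course columns become NULL. Walk through each enrollment:
  - enrollment 1 (Jack): course_id=2 -> matches Discrete Math
  - enrollment 2 (Frank): course_id=1 -> matches Biology
  - enrollment 3 (Yara): course_id=3 -> matches Programming
  - enrollment 4 (Victor): course_id=3 -> matches Programming
  - enrollment 5 (Dave): course_id=4 -> matches Algebra
  - enrollment 6 (Xander): course_id=NULL, no match -> kept with NULL
  - enrollment 7 (Leo): course_id=3 -> matches Programming
  - enrollment 8 (Fiona): course_id=NULL, no match -> kept with NULL
All 8 rows appear; 2 have NULL course.

SQL:
SELECT a.student, b.title AS course
FROM enrollments a
LEFT JOIN courses b ON a.course_id = b.id

Result:
student | course       
--------+--------------
Jack    | Discrete Math
Frank   | Biology      
Yara    | Programming  
Victor  | Programming  
Dave    | Algebra      
Xander  | NULL         
Leo     | Programming  
Fiona   | NULL         


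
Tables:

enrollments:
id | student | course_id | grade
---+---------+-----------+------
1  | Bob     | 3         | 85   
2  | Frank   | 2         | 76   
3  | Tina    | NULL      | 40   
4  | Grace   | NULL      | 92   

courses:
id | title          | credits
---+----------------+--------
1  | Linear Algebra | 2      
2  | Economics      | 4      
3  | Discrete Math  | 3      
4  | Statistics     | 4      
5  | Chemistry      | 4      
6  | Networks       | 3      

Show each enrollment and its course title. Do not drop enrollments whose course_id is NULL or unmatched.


LEFT JOIN keeps every row from enrollments (the left table); where course_id has no match in courses, the course columns become NULL. Walk through each enrollment:
  - enrollment 1 (Bob): course_id=3 -> matches Discrete Math
  - enrollment 2 (Frank): course_id=2 -> matches Economics
  - enrollment 3 (Tina): course_id=NULL, no match -> kept with NULL
  - enrollment 4 (Grace): course_id=NULL, no match -> kept with NULL
All 4 rows appear; 2 have NULL course.

SQL:
SELECT a.student, b.title AS course
FROM enrollments a
LEFT JOIN courses b ON a.course_id = b.id

Result:
student | course       
--------+--------------
Bob     | Discrete Math
Frank   | Economics    
Tina    | NULL         
Grace   | NULL         


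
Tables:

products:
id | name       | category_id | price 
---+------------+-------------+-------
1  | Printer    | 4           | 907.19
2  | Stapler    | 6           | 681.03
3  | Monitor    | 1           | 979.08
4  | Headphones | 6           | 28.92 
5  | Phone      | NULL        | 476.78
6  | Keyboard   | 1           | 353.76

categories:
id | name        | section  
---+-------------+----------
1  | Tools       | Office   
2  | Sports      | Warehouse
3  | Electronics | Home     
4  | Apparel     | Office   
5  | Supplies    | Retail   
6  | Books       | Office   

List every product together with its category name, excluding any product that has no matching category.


INNER JOIN keeps only products rows whose category_id matches an id in categories. Walk through each product:
  - product 1 (Printer): category_id=4 -> matches Apparel
  - product 2 (Stapler): category_id=6 -> matches Books
  - product 3 (Monitor): category_id=1 -> matches Tools
  - product 4 (Headphones): category_id=6 -> matches Books
  - product 5 (Phone): category_id=NULL, no match -> dropped
  - product 6 (Keyboard): category_id=1 -> matches Tools
So 1 of 6 rows is dropped.

SQL:
SELECT a.name, b.name AS category
FROM products a
INNER JOIN categories b ON a.category_id = b.id

Result:
name       | category
-----------+---------
Printer    | Apparel 
Stapler    | Books   
Monitor    | Tools   
Headphones | Books   
Keyboard   | Tools   


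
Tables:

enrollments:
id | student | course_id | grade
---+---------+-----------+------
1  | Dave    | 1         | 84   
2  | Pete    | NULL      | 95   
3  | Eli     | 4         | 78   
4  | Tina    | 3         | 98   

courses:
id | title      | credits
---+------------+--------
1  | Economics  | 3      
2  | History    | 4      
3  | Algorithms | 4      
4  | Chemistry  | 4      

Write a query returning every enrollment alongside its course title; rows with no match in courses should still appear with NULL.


LEFT JOIN keeps every row from enrollments (the left table); where course_id has no match in courses, the course columns become NULL. Walk through each enrollment:
  - enrollment 1 (Dave): course_id=1 -> matches Economics
  - enrollment 2 (Pete): course_id=NULL, no match -> kept with NULL
  - enrollment 3 (Eli): course_id=4 -> matches Chemistry
  - enrollment 4 (Tina): course_id=3 -> matches Algorithms
All 4 rows appear; 1 has NULL course.

SQL:
SELECT a.student, b.title AS course
FROM enrollments a
LEFT JOIN courses b ON a.course_id = b.id

Result:
student | course    
--------+-----------
Dave    | Economics 
Pete    | NULL      
Eli     | Chemistry 
Tina    | Algorithms


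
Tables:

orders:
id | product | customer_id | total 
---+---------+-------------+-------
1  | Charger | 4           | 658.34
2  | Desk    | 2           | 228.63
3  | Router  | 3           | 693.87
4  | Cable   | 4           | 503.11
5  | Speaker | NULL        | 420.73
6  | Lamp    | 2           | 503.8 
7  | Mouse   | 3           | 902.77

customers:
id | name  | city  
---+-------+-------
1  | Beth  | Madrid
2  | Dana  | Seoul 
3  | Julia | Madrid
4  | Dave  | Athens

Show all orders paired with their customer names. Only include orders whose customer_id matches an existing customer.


INNER JOIN keeps only orders rows whose customer_id matches an id in customers. Walk through each order:
  - order 1 (Charger): customer_id=4 -> matches Dave
  - order 2 (Desk): customer_id=2 -> matches Dana
  - order 3 (Router): customer_id=3 -> matches Julia
  - order 4 (Cable): customer_id=4 -> matches Dave
  - order 5 (Speaker): customer_id=NULL, no match -> dropped
  - order 6 (Lamp): customer_id=2 -> matches Dana
  - order 7 (Mouse): customer_id=3 -> matches Julia
So 1 of 7 rows is dropped.

SQL:
SELECT a.product, b.name AS customer
FROM orders a
INNER JOIN customers b ON a.customer_id = b.id

Result:
product | customer
--------+---------
Charger | Dave    
Desk    | Dana    
Router  | Julia   
Cable   | Dave    
Lamp    | Dana    
Mouse   | Julia   


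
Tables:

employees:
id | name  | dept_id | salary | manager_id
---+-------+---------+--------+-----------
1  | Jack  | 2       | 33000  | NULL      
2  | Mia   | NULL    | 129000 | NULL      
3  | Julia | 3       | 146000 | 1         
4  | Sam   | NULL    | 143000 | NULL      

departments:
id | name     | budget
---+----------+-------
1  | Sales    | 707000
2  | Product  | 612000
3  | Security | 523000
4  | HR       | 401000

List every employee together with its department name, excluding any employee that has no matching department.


INNER JOIN keeps only employees rows whose dept_id matches an id in departments. Walk through each employee:
  - employee 1 (Jack): dept_id=2 -> matches Product
  - employee 2 (Mia): dept_id=NULL, no match -> dropped
  - employee 3 (Julia): dept_id=3 -> matches Security
  - employee 4 (Sam): dept_id=NULL, no match -> dropped
So 2 of 4 rows are dropped.

SQL:
SELECT a.name, b.name AS department
FROM employees a
INNER JOIN departments b ON a.dept_id = b.id

Result:
name  | department
------+-----------
Jack  | Product   
Julia | Security  


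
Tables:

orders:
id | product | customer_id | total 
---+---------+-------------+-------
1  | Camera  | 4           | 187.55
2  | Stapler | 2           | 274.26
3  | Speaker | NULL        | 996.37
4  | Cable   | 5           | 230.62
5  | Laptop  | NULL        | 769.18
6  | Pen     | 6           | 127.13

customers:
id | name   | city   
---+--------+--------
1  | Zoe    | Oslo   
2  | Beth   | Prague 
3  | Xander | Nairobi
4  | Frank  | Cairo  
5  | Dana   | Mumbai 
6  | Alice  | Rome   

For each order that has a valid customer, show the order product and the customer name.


INNER JOIN keeps only orders rows whose customer_id matches an id in customers. Walk through each order:
  - order 1 (Camera): customer_id=4 -> matches Frank
  - order 2 (Stapler): customer_id=2 -> matches Beth
  - order 3 (Speaker): customer_id=NULL, no match -> dropped
  - order 4 (Cable): customer_id=5 -> matches Dana
  - order 5 (Laptop): customer_id=NULL, no match -> dropped
  - order 6 (Pen): customer_id=6 -> matches Alice
So 2 of 6 rows are dropped.

SQL:
SELECT a.product, b.name AS customer
FROM orders a
INNER JOIN customers b ON a.customer_id = b.id

Result:
product | customer
--------+---------
Camera  | Frank   
Stapler | Beth    
Cable   | Dana    
Pen     | Alice   


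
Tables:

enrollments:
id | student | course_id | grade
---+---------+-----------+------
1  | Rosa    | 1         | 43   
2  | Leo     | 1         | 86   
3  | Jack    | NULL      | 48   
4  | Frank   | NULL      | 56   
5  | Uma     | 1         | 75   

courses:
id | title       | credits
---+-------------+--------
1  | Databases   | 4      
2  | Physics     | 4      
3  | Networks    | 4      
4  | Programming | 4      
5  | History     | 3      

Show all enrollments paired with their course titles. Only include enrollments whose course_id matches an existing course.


INNER JOIN keeps only enrollments rows whose course_id matches an id in courses. Walk through each enrollment:
  - enrollment 1 (Rosa): course_id=1 -> matches Databases
  - enrollment 2 (Leo): course_id=1 -> matches Databases
  - enrollment 3 (Jack): course_id=NULL, no match -> dropped
  - enrollment 4 (Frank): course_id=NULL, no match -> dropped
  - enrollment 5 (Uma): course_id=1 -> matches Databases
So 2 of 5 rows are dropped.

SQL:
SELECT a.student, b.title AS course
FROM enrollments a
INNER JOIN courses b ON a.course_id = b.id

Result:
student | course   
--------+----------
Rosa    | Databases
Leo     | Databases
Uma     | Databases


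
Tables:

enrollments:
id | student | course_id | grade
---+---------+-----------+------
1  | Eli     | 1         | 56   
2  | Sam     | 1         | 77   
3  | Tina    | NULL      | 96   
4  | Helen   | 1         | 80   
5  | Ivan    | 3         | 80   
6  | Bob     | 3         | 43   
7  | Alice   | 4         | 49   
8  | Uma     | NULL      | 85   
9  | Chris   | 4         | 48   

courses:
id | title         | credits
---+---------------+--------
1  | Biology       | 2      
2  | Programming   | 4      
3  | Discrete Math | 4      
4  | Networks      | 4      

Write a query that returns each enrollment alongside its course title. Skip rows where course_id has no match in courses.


INNER JOIN keeps only enrollments rows whose course_id matches an id in courses. Walk through each enrollment:
  - enrollment 1 (Eli): course_id=1 -> matches Biology
  - enrollment 2 (Sam): course_id=1 -> matches Biology
  - enrollment 3 (Tina): course_id=NULL, no match -> dropped
  - enrollment 4 (Helen): course_id=1 -> matches Biology
  - enrollment 5 (Ivan): course_id=3 -> matches Discrete Math
  - enrollment 6 (Bob): course_id=3 -> matches Discrete Math
  - enrollment 7 (Alice): course_id=4 -> matches Networks
  - enrollment 8 (Uma): course_id=NULL, no match -> dropped
  - enrollment 9 (Chris): course_id=4 -> matches Networks
So 2 of 9 rows are dropped.

SQL:
SELECT a.student, b.title AS course
FROM enrollments a
INNER JOIN courses b ON a.course_id = b.id

Result:
student | course       
--------+--------------
Eli     | Biology      
Sam     | Biology      
Helen   | Biology      
Ivan    | Discrete Math
Bob     | Discrete Math
Alice   | Networks     
Chris   | Networks     


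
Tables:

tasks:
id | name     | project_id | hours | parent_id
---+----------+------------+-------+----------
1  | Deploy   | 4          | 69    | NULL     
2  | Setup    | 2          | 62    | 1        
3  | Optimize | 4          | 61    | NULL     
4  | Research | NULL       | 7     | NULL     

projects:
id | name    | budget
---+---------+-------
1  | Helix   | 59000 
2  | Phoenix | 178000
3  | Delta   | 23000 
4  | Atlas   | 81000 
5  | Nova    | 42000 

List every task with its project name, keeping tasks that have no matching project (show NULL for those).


LEFT JOIN keeps every row from tasks (the left table); where project_id has no match in projects, the project columns become NULL. Walk through each task:
  - task 1 (Deploy): project_id=4 -> matches Atlas
  - task 2 (Setup): project_id=2 -> matches Phoenix
  - task 3 (Optimize): project_id=4 -> matches Atlas
  - task 4 (Research): project_id=NULL, no match -> kept with NULL
All 4 rows appear; 1 has NULL project.

SQL:
SELECT a.name, b.name AS project
FROM tasks a
LEFT JOIN projects b ON a.project_id = b.id

Result:
name     | project
---------+--------
Deploy   | Atlas  
Setup    | Phoenix
Optimize | Atlas  
Research | NULL   


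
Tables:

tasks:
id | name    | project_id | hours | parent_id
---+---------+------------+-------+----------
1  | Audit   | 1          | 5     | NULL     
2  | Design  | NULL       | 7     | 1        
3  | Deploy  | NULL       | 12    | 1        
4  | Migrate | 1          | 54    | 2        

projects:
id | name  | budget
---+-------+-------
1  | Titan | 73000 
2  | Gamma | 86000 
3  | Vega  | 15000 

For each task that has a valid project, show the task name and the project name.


INNER JOIN keeps only tasks rows whose project_id matches an id in projects. Walk through each task:
  - task 1 (Audit): project_id=1 -> matches Titan
  - task 2 (Design): project_id=NULL, no match -> dropped
  - task 3 (Deploy): project_id=NULL, no match -> dropped
  - task 4 (Migrate): project_id=1 -> matches Titan
So 2 of 4 rows are dropped.

SQL:
SELECT a.name, b.name AS project
FROM tasks a
INNER JOIN projects b ON a.project_id = b.id

Result:
name    | project
--------+--------
Audit   | Titan  
Migrate | Titan  


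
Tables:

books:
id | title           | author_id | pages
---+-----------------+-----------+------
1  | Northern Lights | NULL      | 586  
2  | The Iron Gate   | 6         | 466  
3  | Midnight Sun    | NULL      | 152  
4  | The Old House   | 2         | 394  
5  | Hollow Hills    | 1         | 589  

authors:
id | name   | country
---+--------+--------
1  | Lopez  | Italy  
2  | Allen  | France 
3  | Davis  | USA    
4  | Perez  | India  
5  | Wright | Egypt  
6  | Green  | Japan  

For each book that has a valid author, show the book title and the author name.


INNER JOIN keeps only books rows whose author_id matches an id in authors. Walk through each book:
  - book 1 (Northern Lights): author_id=NULL, no match -> dropped
  - book 2 (The Iron Gate): author_id=6 -> matches Green
  - book 3 (Midnight Sun): author_id=NULL, no match -> dropped
  - book 4 (The Old House): author_id=2 -> matches Allen
  - book 5 (Hollow Hills): author_id=1 -> matches Lopez
So 2 of 5 rows are dropped.

SQL:
SELECT a.title, b.name AS author
FROM books a
INNER JOIN authors b ON a.author_id = b.id

Result:
title         | author
--------------+-------
The Iron Gate | Green 
The Old House | Allen 
Hollow Hills  | Lopez 


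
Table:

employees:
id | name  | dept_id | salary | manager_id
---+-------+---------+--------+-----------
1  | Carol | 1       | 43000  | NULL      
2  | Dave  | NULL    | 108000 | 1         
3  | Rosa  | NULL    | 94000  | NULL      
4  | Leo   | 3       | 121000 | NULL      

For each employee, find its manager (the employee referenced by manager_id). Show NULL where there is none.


This is a self-join: employees is joined to a second copy of itself, matching each row's manager_id to another row's id. Use LEFT JOIN so rows with manager_id=NULL are kept.
  - employee 1 (Carol): manager_id=NULL -> NULL
  - employee 2 (Dave): manager_id=1 -> Carol
  - employee 3 (Rosa): manager_id=NULL -> NULL
  - employee 4 (Leo): manager_id=NULL -> NULL

SQL:
SELECT a.name AS item, b.name AS manager
FROM employees a
LEFT JOIN employees b ON a.manager_id = b.id

Result:
item  | manager
------+--------
Carol | NULL   
Dave  | Carol  
Rosa  | NULL   
Leo   | NULL   


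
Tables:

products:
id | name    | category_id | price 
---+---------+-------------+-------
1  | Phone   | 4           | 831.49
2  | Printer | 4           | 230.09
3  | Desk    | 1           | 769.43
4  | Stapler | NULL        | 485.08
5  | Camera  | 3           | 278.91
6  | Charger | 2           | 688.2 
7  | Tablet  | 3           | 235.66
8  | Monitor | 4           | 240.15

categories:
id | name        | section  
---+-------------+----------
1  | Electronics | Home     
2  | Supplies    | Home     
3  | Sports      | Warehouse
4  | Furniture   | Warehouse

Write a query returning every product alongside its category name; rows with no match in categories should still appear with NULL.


LEFT JOIN keeps every row from products (the left table); where category_id has no match in categories, the category columns become NULL. Walk through each product:
  - product 1 (Phone): category_id=4 -> matches Furniture
  - product 2 (Printer): category_id=4 -> matches Furniture
  - product 3 (Desk): category_id=1 -> matches Electronics
  - product 4 (Stapler): category_id=NULL, no match -> kept with NULL
  - product 5 (Camera): category_id=3 -> matches Sports
  - product 6 (Charger): category_id=2 -> matches Supplies
  - product 7 (Tablet): category_id=3 -> matches Sports
  - product 8 (Monitor): category_id=4 -> matches Furniture
All 8 rows appear; 1 has NULL category.

SQL:
SELECT a.name, b.name AS category
FROM products a
LEFT JOIN categories b ON a.category_id = b.id

Result:
name    | category   
--------+------------
Phone   | Furniture  
Printer | Furniture  
Desk    | Electronics
Stapler | NULL       
Camera  | Sports     
Charger | Supplies   
Tablet  | Sports     
Monitor | Furniture  


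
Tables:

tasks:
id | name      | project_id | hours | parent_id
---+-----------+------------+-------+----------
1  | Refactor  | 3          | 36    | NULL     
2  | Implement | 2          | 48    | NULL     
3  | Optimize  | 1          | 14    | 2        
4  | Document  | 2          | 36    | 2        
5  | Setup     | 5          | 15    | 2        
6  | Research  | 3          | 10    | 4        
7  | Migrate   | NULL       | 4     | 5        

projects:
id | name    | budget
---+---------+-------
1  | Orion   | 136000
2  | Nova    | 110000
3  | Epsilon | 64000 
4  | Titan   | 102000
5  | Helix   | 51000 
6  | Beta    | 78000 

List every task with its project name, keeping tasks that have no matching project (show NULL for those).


LEFT JOIN keeps every row from tasks (the left table); where project_id has no match in projects, the project columns become NULL. Walk through each task:
  - task 1 (Refactor): project_id=3 -> matches Epsilon
  - task 2 (Implement): project_id=2 -> matches Nova
  - task 3 (Optimize): project_id=1 -> matches Orion
  - task 4 (Document): project_id=2 -> matches Nova
  - task 5 (Setup): project_id=5 -> matches Helix
  - task 6 (Research): project_id=3 -> matches Epsilon
  - task 7 (Migrate): project_id=NULL, no match -> kept with NULL
All 7 rows appear; 1 has NULL project.

SQL:
SELECT a.name, b.name AS project
FROM tasks a
LEFT JOIN projects b ON a.project_id = b.id

Result:
name      | project
----------+--------
Refactor  | Epsilon
Implement | Nova   
Optimize  | Orion  
Document  | Nova   
Setup     | Helix  
Research  | Epsilon
Migrate   | NULL   


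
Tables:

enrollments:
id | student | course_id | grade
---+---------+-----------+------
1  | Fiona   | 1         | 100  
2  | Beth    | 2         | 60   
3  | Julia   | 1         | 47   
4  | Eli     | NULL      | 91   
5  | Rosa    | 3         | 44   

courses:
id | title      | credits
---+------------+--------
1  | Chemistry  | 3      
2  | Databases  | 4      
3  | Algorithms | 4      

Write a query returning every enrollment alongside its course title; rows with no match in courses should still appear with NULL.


LEFT JOIN keeps every row from enrollments (the left table); where course_id has no match in courses, the course columns become NULL. Walk through each enrollment:
  - enrollment 1 (Fiona): course_id=1 -> matches Chemistry
  - enrollment 2 (Beth): course_id=2 -> matches Databases
  - enrollment 3 (Julia): course_id=1 -> matches Chemistry
  - enrollment 4 (Eli): course_id=NULL, no match -> kept with NULL
  - enrollment 5 (Rosa): course_id=3 -> matches Algorithms
All 5 rows appear; 1 has NULL course.

SQL:
SELECT a.student, b.title AS course
FROM enrollments a
LEFT JOIN courses b ON a.course_id = b.id

Result:
student | course    
--------+-----------
Fiona   | Chemistry 
Beth    | Databases 
Julia   | Chemistry 
Eli     | NULL      
Rosa    | Algorithms


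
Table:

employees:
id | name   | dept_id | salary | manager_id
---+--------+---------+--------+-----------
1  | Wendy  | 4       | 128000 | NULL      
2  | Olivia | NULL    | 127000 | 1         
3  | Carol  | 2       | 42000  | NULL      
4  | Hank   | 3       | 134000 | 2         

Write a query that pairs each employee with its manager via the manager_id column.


This is a self-join: employees is joined to a second copy of itself, matching each row's manager_id to another row's id. Use LEFT JOIN so rows with manager_id=NULL are kept.
  - employee 1 (Wendy): manager_id=NULL -> NULL
  - employee 2 (Olivia): manager_id=1 -> Wendy
  - employee 3 (Carol): manager_id=NULL -> NULL
  - employee 4 (Hank): manager_id=2 -> Olivia

SQL:
SELECT a.name AS item, b.name AS manager
FROM employees a
LEFT JOIN employees b ON a.manager_id = b.id

Result:
item   | manager
-------+--------
Wendy  | NULL   
Olivia | Wendy  
Carol  | NULL   
Hank   | Olivia 


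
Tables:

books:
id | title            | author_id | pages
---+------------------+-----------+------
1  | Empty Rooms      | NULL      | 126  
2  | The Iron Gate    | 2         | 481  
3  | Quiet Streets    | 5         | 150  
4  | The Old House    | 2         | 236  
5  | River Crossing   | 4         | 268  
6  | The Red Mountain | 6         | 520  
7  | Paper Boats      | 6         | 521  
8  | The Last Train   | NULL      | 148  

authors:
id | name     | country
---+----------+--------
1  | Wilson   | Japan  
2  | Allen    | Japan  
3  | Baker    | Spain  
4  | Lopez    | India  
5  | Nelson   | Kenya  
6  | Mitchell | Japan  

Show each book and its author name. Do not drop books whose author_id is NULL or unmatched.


LEFT JOIN keeps every row from books (the left table); where author_id has no match in authors, the author columns become NULL. Walk through each book:
  - book 1 (Empty Rooms): author_id=NULL, no match -> kept with NULL
  - book 2 (The Iron Gate): author_id=2 -> matches Allen
  - book 3 (Quiet Streets): author_id=5 -> matches Nelson
  - book 4 (The Old House): author_id=2 -> matches Allen
  - book 5 (River Crossing): author_id=4 -> matches Lopez
  - book 6 (The Red Mountain): author_id=6 -> matches Mitchell
  - book 7 (Paper Boats): author_id=6 -> matches Mitchell
  - book 8 (The Last Train): author_id=NULL, no match -> kept with NULL
All 8 rows appear; 2 have NULL author.

SQL:
SELECT a.title, b.name AS author
FROM books a
LEFT JOIN authors b ON a.author_id = b.id

Result:
title            | author  
-----------------+---------
Empty Rooms      | NULL    
The Iron Gate    | Allen   
Quiet Streets    | Nelson  
The Old House    | Allen   
River Crossing   | Lopez   
The Red Mountain | Mitchell
Paper Boats      | Mitchell
The Last Train   | NULL    


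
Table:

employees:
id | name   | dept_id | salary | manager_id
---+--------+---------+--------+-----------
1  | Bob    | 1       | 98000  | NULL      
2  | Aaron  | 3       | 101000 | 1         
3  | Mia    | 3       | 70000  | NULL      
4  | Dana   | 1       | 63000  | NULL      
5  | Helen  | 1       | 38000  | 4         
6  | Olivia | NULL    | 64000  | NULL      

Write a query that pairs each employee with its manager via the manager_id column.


This is a self-join: employees is joined to a second copy of itself, matching each row's manager_id to another row's id. Use LEFT JOIN so rows with manager_id=NULL are kept.
  - employee 1 (Bob): manager_id=NULL -> NULL
  - employee 2 (Aaron): manager_id=1 -> Bob
  - employee 3 (Mia): manager_id=NULL -> NULL
  - employee 4 (Dana): manager_id=NULL -> NULL
  - employee 5 (Helen): manager_id=4 -> Dana
  - employee 6 (Olivia): manager_id=NULL -> NULL

SQL:
SELECT a.name AS item, b.name AS manager
FROM employees a
LEFT JOIN employees b ON a.manager_id = b.id

Result:
item   | manager
-------+--------
Bob    | NULL   
Aaron  | Bob    
Mia    | NULL   
Dana   | NULL   
Helen  | Dana   
Olivia | NULL   


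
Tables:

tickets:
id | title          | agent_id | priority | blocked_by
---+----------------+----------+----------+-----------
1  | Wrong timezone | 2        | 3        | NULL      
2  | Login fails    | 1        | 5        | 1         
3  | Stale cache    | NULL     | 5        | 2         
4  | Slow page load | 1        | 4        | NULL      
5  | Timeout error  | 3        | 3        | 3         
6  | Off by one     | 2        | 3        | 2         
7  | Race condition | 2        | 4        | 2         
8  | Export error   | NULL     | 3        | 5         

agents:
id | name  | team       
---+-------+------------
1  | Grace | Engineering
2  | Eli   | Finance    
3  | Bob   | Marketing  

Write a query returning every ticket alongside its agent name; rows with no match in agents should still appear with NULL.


LEFT JOIN keeps every row from tickets (the left table); where agent_id has no match in agents, the agent columns become NULL. Walk through each ticket:
  - ticket 1 (Wrong timezone): agent_id=2 -> matches Eli
  - ticket 2 (Login fails): agent_id=1 -> matches Grace
  - ticket 3 (Stale cache): agent_id=NULL, no match -> kept with NULL
  - ticket 4 (Slow page load): agent_id=1 -> matches Grace
  - ticket 5 (Timeout error): agent_id=3 -> matches Bob
  - ticket 6 (Off by one): agent_id=2 -> matches Eli
  - ticket 7 (Race condition): agent_id=2 -> matches Eli
  - ticket 8 (Export error): agent_id=NULL, no match -> kept with NULL
All 8 rows appear; 2 have NULL agent.

SQL:
SELECT a.title, b.name AS agent
FROM tickets a
LEFT JOIN agents b ON a.agent_id = b.id

Result:
title          | agent
---------------+------
Wrong timezone | Eli  
Login fails    | Grace
Stale cache    | NULL 
Slow page load | Grace
Timeout error  | Bob  
Off by one     | Eli  
Race condition | Eli  
Export error   | NULL 


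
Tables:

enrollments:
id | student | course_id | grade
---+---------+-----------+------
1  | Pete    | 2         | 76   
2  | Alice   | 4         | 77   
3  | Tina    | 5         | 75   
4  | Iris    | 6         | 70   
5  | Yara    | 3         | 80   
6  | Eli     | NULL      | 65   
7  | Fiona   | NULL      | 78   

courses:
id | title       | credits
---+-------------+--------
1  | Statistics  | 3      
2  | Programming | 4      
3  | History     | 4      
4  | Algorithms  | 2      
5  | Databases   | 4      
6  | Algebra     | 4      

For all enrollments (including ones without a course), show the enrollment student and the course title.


LEFT JOIN keeps every row from enrollments (the left table); where course_id has no match in courses, the course columns become NULL. Walk through each enrollment:
  - enrollment 1 (Pete): course_id=2 -> matches Programming
  - enrollment 2 (Alice): course_id=4 -> matches Algorithms
  - enrollment 3 (Tina): course_id=5 -> matches Databases
  - enrollment 4 (Iris): course_id=6 -> matches Algebra
  - enrollment 5 (Yara): course_id=3 -> matches History
  - enrollment 6 (Eli): course_id=NULL, no match -> kept with NULL
  - enrollment 7 (Fiona): course_id=NULL, no match -> kept with NULL
All 7 rows appear; 2 have NULL course.

SQL:
SELECT a.student, b.title AS course
FROM enrollments a
LEFT JOIN courses b ON a.course_id = b.id

Result:
student | course     
--------+------------
Pete    | Programming
Alice   | Algorithms 
Tina    | Databases  
Iris    | Algebra    
Yara    | History    
Eli     | NULL       
Fiona   | NULL       


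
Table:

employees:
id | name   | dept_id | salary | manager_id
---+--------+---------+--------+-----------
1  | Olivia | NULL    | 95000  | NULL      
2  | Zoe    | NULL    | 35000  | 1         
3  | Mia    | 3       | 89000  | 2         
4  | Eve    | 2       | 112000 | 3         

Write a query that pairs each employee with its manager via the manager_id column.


This is a self-join: employees is joined to a second copy of itself, matching each row's manager_id to another row's id. Use LEFT JOIN so rows with manager_id=NULL are kept.
  - employee 1 (Olivia): manager_id=NULL -> NULL
  - employee 2 (Zoe): manager_id=1 -> Olivia
  - employee 3 (Mia): manager_id=2 -> Zoe
  - employee 4 (Eve): manager_id=3 -> Mia

SQL:
SELECT a.name AS item, b.name AS manager
FROM employees a
LEFT JOIN employees b ON a.manager_id = b.id

Result:
item   | manager
-------+--------
Olivia | NULL   
Zoe    | Olivia 
Mia    | Zoe    
Eve    | Mia    


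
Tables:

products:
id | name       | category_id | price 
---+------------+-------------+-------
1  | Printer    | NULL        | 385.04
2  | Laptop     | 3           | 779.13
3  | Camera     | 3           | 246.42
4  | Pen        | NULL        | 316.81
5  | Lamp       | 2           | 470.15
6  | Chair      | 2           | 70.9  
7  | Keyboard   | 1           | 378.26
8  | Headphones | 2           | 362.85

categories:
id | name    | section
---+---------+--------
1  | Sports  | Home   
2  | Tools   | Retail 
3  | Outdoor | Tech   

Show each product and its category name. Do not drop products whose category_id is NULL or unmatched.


LEFT JOIN keeps every row from products (the left table); where category_id has no match in categories, the category columns become NULL. Walk through each product:
  - product 1 (Printer): category_id=NULL, no match -> kept with NULL
  - product 2 (Laptop): category_id=3 -> matches Outdoor
  - product 3 (Camera): category_id=3 -> matches Outdoor
  - product 4 (Pen): category_id=NULL, no match -> kept with NULL
  - product 5 (Lamp): category_id=2 -> matches Tools
  - product 6 (Chair): category_id=2 -> matches Tools
  - product 7 (Keyboard): category_id=1 -> matches Sports
  - product 8 (Headphones): category_id=2 -> matches Tools
All 8 rows appear; 2 have NULL category.

SQL:
SELECT a.name, b.name AS category
FROM products a
LEFT JOIN categories b ON a.category_id = b.id

Result:
name       | category
-----------+---------
Printer    | NULL    
Laptop     | Outdoor 
Camera     | Outdoor 
Pen        | NULL    
Lamp       | Tools   
Chair      | Tools   
Keyboard   | Sports  
Headphones | Tools   
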